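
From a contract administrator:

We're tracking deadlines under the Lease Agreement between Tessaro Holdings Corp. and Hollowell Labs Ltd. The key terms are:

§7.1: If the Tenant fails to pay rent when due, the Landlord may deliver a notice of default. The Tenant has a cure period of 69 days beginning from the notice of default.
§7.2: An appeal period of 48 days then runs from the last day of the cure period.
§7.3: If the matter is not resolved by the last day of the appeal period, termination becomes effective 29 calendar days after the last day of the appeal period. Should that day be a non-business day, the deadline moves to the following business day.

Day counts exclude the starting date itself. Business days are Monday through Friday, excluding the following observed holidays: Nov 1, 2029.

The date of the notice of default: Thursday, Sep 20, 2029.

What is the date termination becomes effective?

Feb 13, 2030

The last day of the cure period: Sep 20, 2029 + 69 days = Nov 28, 2029.
Adding 48 calendar days to Nov 28, 2029 gives Jan 15, 2030, which is the last day of the appeal period.
The date termination becomes effective: 29 calendar days after Jan 15, 2030 is Feb 13, 2030. Feb 13, 2030 is a Wednesday and is not a listed holiday, so no roll-forward applies.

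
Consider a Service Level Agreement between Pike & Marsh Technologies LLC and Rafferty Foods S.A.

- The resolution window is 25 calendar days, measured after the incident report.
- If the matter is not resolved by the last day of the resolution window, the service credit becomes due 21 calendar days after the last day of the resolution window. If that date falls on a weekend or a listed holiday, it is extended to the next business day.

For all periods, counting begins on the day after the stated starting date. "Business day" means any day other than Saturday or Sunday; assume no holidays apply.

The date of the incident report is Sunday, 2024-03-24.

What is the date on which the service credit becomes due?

2024-05-09

The last day of the resolution window: 25 calendar days after 2024-03-24 is 2024-04-18.
The date on which the service credit becomes due: 2024-04-18 + 21 days = 2024-05-09. 2024-05-09 is a Thursday, so no roll-forward applies.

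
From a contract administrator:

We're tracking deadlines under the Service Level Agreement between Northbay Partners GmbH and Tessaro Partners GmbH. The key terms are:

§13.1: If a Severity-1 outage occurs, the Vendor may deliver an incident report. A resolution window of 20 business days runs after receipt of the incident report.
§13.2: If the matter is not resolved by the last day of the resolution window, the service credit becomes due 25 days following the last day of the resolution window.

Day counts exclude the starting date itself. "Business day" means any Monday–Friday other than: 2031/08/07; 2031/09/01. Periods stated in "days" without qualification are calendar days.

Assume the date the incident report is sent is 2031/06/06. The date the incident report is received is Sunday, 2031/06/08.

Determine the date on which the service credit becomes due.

The last day of the resolution window: counting 20 business days from Sunday, 2031/06/08 (Jun 9, Jun 10, Jun 11, Jun 12, …, Jul 2, Jul 3, Jul 4, skipping weekends) reaches Friday, 2031/07/04.
The date on which the service credit becomes due: 2031/07/04 + 25 days = 2031/07/29.

2031/07/29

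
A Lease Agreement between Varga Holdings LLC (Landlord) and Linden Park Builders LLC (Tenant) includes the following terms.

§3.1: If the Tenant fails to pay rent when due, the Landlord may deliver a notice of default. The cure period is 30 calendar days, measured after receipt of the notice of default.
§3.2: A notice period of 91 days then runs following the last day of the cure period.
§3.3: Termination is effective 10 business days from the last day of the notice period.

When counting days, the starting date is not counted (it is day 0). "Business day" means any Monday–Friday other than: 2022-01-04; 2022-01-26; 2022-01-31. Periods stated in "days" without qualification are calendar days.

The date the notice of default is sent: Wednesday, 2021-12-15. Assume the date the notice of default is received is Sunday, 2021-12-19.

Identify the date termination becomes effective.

The last day of the cure period: 2021-12-19 + 30 days = 2022-01-18.
The last day of the notice period: 2022-01-18 + 91 days = 2022-04-19.
The date termination becomes effective: 10 business days after Tuesday, 2022-04-19, skipping weekends — Apr 20, Apr 21, Apr 22, Apr 25, Apr 26, Apr 27, Apr 28, Apr 29, May 2, May 3 — lands on Tuesday, 2022-05-03.

2022-05-03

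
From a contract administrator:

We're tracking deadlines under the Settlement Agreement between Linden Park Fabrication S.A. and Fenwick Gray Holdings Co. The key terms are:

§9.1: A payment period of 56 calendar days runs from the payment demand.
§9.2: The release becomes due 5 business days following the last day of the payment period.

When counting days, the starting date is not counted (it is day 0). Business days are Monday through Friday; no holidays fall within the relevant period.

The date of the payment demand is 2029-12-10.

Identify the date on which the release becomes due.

2030-02-11

The last day of the payment period: 56 calendar days after 2029-12-10 is 2030-02-04.
The date on which the release becomes due: counting 5 business days from Monday, 2030-02-04 (Feb 5, Feb 6, Feb 7, Feb 8, Feb 11, skipping weekends) reaches Monday, 2030-02-11.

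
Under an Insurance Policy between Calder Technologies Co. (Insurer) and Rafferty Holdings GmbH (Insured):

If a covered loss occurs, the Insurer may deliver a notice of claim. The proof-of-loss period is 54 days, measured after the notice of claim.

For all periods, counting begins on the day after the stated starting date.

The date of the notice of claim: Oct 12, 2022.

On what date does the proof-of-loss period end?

Dec 5, 2022

Adding 54 calendar days to Oct 12, 2022 gives Dec 5, 2022, which is the last day of the proof-of-loss period.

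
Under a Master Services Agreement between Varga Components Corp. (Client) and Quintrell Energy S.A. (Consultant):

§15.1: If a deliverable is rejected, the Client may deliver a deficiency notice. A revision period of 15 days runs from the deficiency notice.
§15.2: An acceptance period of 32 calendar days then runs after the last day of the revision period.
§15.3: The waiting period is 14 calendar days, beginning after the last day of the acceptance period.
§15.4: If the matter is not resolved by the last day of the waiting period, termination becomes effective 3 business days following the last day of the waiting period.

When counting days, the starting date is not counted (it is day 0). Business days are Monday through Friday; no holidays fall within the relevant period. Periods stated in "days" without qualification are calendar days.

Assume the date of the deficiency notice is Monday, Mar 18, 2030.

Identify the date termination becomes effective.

May 22, 2030

Adding 15 calendar days to Mar 18, 2030 gives Apr 2, 2030, which is the last day of the revision period.
The last day of the acceptance period: 32 calendar days after Apr 2, 2030 is May 4, 2030.
The last day of the waiting period: 14 calendar days after May 4, 2030 is May 18, 2030.
From Saturday, May 18, 2030, 3 business days (May 20, May 21, May 22, skipping weekends) brings us to Wednesday, May 22, 2030, which is the date termination becomes effective.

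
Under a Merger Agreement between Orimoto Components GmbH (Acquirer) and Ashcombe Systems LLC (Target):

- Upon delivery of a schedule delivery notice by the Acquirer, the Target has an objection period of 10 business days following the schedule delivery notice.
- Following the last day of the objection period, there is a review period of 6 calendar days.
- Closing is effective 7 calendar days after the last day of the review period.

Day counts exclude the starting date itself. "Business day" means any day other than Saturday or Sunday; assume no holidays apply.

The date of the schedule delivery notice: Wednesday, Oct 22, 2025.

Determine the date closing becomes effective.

Nov 18, 2025

From Wednesday, Oct 22, 2025, 10 business days (Oct 23, Oct 24, Oct 27, Oct 28, Oct 29, Oct 30, Oct 31, Nov 3, Nov 4, Nov 5, skipping weekends) brings us to Wednesday, Nov 5, 2025, which is the last day of the objection period.
Adding 6 calendar days to Nov 5, 2025 gives Nov 11, 2025, which is the last day of the review period.
Adding 7 calendar days to Nov 11, 2025 gives Nov 18, 2025, which is the date closing becomes effective.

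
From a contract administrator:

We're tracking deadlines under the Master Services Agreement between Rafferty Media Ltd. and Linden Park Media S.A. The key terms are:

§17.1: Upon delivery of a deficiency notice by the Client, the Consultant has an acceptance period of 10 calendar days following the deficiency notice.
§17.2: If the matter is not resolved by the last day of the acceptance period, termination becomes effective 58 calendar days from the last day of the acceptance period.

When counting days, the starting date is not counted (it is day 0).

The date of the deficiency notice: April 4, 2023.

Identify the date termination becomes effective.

Adding 10 calendar days to April 4, 2023 gives April 14, 2023, which is the last day of the acceptance period.
Adding 58 calendar days to April 14, 2023 gives June 11, 2023, which is the date termination becomes effective.

June 11, 2023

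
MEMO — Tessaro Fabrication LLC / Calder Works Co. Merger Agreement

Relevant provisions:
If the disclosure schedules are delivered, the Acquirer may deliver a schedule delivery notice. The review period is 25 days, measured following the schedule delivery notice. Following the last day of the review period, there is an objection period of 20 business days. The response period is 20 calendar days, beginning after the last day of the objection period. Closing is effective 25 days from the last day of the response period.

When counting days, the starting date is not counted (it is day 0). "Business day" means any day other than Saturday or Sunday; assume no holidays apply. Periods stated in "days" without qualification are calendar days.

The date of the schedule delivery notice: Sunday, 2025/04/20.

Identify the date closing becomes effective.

The last day of the review period: 2025/04/20 + 25 days = 2025/05/15.
From Thursday, 2025/05/15, 20 business days (May 16, May 19, May 20, May 21, …, Jun 10, Jun 11, Jun 12, skipping weekends) brings us to Thursday, 2025/06/12, which is the last day of the objection period.
The last day of the response period: 2025/06/12 + 20 days = 2025/07/02.
Adding 25 calendar days to 2025/07/02 gives 2025/07/27, which is the date closing becomes effective.

2025/07/27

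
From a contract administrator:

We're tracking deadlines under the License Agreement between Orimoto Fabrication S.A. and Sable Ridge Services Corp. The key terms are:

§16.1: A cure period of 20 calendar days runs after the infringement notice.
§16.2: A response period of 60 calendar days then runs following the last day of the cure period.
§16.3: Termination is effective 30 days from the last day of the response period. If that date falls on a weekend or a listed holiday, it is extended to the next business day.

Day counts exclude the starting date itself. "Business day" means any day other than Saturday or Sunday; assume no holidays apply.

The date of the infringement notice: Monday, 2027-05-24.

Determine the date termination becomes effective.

The last day of the cure period: 2027-05-24 + 20 days = 2027-06-13.
Adding 60 calendar days to 2027-06-13 gives 2027-08-12, which is the last day of the response period.
The date termination becomes effective: 2027-08-12 + 30 days = 2027-09-11. That falls on a Saturday, so it rolls to the next business day, Monday, 2027-09-13.

2027-09-13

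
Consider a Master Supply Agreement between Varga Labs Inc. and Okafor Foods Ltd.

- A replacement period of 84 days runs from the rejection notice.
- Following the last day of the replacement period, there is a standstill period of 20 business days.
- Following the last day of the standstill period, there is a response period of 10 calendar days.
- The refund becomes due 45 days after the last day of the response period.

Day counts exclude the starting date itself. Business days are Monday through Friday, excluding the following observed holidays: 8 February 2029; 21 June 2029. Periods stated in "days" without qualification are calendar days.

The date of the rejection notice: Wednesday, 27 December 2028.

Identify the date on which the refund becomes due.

The last day of the replacement period: 84 calendar days after 27 December 2028 is 21 March 2029.
The last day of the standstill period: counting 20 business days from Wednesday, 21 March 2029 (Mar 22, Mar 23, Mar 26, Mar 27, …, Apr 16, Apr 17, Apr 18, skipping weekends) reaches Wednesday, 18 April 2029.
The last day of the response period: 10 calendar days after 18 April 2029 is 28 April 2029.
Adding 45 calendar days to 28 April 2029 gives 12 June 2029, which is the date on which the refund becomes due.

12 June 2029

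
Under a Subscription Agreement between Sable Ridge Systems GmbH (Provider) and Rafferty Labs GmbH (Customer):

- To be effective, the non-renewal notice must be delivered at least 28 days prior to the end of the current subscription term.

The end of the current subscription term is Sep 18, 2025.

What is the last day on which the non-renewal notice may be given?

Aug 21, 2025

Sep 18, 2025 minus 28 days is Aug 21, 2025.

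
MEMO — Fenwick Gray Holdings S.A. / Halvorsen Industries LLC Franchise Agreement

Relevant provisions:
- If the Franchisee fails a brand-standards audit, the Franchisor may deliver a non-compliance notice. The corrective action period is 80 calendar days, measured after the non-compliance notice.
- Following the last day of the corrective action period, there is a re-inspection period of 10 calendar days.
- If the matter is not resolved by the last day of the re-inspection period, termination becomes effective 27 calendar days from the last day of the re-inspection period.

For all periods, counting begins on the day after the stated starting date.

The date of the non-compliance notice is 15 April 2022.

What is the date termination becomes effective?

10 August 2022

The last day of the corrective action period: 15 April 2022 + 80 days = 4 July 2022.
Adding 10 calendar days to 4 July 2022 gives 14 July 2022, which is the last day of the re-inspection period.
Adding 27 calendar days to 14 July 2022 gives 10 August 2022, which is the date termination becomes effective.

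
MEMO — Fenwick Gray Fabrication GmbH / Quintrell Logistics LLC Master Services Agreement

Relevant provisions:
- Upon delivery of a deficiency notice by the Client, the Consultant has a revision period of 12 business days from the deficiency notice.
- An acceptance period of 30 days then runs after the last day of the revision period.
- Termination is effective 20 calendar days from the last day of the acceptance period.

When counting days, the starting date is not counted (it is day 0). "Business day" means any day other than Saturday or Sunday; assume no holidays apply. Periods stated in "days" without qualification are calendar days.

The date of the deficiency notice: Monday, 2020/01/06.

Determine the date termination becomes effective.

2020/03/12

The last day of the revision period: 12 business days after Monday, 2020/01/06, skipping weekends — Jan 7, Jan 8, Jan 9, Jan 10, …, Jan 20, Jan 21, Jan 22 — lands on Wednesday, 2020/01/22.
The last day of the acceptance period: 30 calendar days after 2020/01/22 is 2020/02/21.
Adding 20 calendar days to 2020/02/21 gives 2020/03/12, which is the date termination becomes effective.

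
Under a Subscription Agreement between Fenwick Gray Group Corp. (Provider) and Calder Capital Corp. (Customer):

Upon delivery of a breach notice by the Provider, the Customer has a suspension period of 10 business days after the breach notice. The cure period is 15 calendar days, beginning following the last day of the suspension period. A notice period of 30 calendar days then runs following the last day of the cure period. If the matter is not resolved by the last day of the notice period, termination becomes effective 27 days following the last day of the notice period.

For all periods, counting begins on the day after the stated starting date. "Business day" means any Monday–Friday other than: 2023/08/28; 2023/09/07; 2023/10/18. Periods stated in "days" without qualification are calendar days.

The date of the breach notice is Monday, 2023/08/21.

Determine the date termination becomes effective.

From Monday, 2023/08/21, 10 business days (Aug 22, Aug 23, Aug 24, Aug 25, Aug 29, Aug 30, Aug 31, Sep 1, Sep 4, Sep 5, skipping weekends and the listed holiday on Aug 28) brings us to Tuesday, 2023/09/05, which is the last day of the suspension period.
The last day of the cure period: 2023/09/05 + 15 days = 2023/09/20.
The last day of the notice period: 30 calendar days after 2023/09/20 is 2023/10/20.
The date termination becomes effective: 27 calendar days after 2023/10/20 is 2023/11/16.

2023/11/16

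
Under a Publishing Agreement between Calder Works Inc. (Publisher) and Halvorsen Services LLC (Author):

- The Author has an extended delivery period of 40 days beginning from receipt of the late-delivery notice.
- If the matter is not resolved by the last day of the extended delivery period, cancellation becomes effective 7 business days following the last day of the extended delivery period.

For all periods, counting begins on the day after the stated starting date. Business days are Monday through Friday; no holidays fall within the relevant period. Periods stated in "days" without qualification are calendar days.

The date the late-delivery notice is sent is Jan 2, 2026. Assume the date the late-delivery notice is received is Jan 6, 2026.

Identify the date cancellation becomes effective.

Feb 24, 2026

Adding 40 calendar days to Jan 6, 2026 gives Feb 15, 2026, which is the last day of the extended delivery period.
From Sunday, Feb 15, 2026, 7 business days (Feb 16, Feb 17, Feb 18, Feb 19, Feb 20, Feb 23, Feb 24, skipping weekends) brings us to Tuesday, Feb 24, 2026, which is the date cancellation becomes effective.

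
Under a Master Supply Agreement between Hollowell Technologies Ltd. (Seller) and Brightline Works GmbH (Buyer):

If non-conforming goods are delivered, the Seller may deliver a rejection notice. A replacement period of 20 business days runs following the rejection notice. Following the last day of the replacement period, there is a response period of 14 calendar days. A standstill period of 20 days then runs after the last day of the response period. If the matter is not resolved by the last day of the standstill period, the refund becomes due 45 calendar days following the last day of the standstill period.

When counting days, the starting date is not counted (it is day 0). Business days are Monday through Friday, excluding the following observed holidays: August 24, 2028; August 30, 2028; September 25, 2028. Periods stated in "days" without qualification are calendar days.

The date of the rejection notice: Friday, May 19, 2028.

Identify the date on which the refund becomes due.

The last day of the replacement period: counting 20 business days from Friday, May 19, 2028 (May 22, May 23, May 24, May 25, …, Jun 14, Jun 15, Jun 16, skipping weekends) reaches Friday, June 16, 2028.
Adding 14 calendar days to June 16, 2028 gives June 30, 2028, which is the last day of the response period.
Adding 20 calendar days to June 30, 2028 gives July 20, 2028, which is the last day of the standstill period.
Adding 45 calendar days to July 20, 2028 gives September 3, 2028, which is the date on which the refund becomes due.

September 3, 2028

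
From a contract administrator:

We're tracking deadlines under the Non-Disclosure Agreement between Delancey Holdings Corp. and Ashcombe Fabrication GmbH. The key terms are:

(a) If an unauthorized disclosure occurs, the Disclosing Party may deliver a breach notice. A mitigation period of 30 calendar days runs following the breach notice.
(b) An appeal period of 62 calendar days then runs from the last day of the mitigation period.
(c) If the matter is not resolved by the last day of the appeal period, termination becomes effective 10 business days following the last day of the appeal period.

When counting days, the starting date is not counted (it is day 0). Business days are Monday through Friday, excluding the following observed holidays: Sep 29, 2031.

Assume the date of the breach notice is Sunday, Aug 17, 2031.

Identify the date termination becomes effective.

Adding 30 calendar days to Aug 17, 2031 gives Sep 16, 2031, which is the last day of the mitigation period.
The last day of the appeal period: Sep 16, 2031 + 62 days = Nov 17, 2031.
The date termination becomes effective: 10 business days after Monday, Nov 17, 2031, skipping weekends — Nov 18, Nov 19, Nov 20, Nov 21, Nov 24, Nov 25, Nov 26, Nov 27, Nov 28, Dec 1 — lands on Monday, Dec 1, 2031.

Dec 1, 2031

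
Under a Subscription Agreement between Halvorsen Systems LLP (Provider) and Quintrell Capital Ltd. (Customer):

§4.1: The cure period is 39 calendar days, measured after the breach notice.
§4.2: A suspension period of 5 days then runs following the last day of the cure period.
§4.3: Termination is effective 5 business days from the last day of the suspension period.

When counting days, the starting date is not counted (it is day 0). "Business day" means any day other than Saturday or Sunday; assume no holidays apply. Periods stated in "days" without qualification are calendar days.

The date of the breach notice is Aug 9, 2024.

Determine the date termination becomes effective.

The last day of the cure period: Aug 9, 2024 + 39 days = Sep 17, 2024.
Adding 5 calendar days to Sep 17, 2024 gives Sep 22, 2024, which is the last day of the suspension period.
The date termination becomes effective: counting 5 business days from Sunday, Sep 22, 2024 (Sep 23, Sep 24, Sep 25, Sep 26, Sep 27, skipping weekends) reaches Friday, Sep 27, 2024.

Sep 27, 2024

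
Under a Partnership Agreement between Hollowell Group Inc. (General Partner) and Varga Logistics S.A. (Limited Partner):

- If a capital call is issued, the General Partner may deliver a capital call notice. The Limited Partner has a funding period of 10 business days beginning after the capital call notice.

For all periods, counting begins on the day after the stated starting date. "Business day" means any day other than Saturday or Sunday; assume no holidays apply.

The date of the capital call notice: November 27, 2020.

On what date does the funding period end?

From Friday, November 27, 2020, 10 business days (Nov 30, Dec 1, Dec 2, Dec 3, Dec 4, Dec 7, Dec 8, Dec 9, Dec 10, Dec 11, skipping weekends) brings us to Friday, December 11, 2020, which is the last day of the funding period.

December 11, 2020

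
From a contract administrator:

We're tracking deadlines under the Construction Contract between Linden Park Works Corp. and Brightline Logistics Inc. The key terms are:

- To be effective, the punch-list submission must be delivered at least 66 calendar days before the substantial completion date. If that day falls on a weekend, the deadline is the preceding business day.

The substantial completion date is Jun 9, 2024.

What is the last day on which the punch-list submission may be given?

Apr 4, 2024

Counting back 66 calendar days from Jun 9, 2024 gives Apr 4, 2024. That is a Thursday, so no adjustment is needed.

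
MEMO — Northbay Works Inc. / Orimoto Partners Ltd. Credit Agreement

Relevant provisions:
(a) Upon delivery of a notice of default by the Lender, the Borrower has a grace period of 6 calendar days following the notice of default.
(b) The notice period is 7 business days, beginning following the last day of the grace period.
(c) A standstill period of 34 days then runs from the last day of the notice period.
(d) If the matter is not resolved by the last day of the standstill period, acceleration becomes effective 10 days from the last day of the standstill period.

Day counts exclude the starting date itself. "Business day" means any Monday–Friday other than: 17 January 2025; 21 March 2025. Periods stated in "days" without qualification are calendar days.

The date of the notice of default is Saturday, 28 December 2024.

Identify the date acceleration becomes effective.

27 February 2025

Adding 6 calendar days to 28 December 2024 gives 3 January 2025, which is the last day of the grace period.
From Friday, 3 January 2025, 7 business days (Jan 6, Jan 7, Jan 8, Jan 9, Jan 10, Jan 13, Jan 14, skipping weekends) brings us to Tuesday, 14 January 2025, which is the last day of the notice period.
Adding 34 calendar days to 14 January 2025 gives 17 February 2025, which is the last day of the standstill period.
Adding 10 calendar days to 17 February 2025 gives 27 February 2025, which is the date acceleration becomes effective.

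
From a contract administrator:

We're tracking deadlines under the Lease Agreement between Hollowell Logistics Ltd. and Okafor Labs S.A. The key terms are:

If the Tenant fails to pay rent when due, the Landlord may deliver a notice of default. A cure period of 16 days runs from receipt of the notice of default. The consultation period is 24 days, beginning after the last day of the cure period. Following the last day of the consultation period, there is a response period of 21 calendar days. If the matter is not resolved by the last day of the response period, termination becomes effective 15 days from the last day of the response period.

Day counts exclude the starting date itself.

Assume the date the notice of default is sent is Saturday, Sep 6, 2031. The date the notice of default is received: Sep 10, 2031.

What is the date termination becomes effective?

Adding 16 calendar days to Sep 10, 2031 gives Sep 26, 2031, which is the last day of the cure period.
The last day of the consultation period: Sep 26, 2031 + 24 days = Oct 20, 2031.
The last day of the response period: 21 calendar days after Oct 20, 2031 is Nov 10, 2031.
The date termination becomes effective: Nov 10, 2031 + 15 days = Nov 25, 2031.

Nov 25, 2031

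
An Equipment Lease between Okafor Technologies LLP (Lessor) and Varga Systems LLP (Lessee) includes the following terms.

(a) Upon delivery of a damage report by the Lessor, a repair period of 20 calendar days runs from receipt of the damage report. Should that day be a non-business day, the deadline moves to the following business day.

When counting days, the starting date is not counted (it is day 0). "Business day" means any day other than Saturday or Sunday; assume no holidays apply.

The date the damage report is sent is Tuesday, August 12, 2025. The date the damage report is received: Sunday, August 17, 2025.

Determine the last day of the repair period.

September 8, 2025

The last day of the repair period: August 17, 2025 + 20 days = September 6, 2025. That falls on a Saturday, so it rolls to the next business day, Monday, September 8, 2025.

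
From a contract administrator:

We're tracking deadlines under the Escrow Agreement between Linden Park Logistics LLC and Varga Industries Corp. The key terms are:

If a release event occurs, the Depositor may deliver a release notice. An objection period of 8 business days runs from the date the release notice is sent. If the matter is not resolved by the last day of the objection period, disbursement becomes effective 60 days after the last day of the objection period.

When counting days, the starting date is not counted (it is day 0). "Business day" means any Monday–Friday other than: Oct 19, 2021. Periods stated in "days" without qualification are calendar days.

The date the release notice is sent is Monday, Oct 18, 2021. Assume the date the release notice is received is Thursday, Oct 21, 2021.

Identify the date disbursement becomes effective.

The last day of the objection period: counting 8 business days from Monday, Oct 18, 2021 (Oct 20, Oct 21, Oct 22, Oct 25, Oct 26, Oct 27, Oct 28, Oct 29, skipping weekends and the listed holiday on Oct 19) reaches Friday, Oct 29, 2021.
Adding 60 calendar days to Oct 29, 2021 gives Dec 28, 2021, which is the date disbursement becomes effective.

Dec 28, 2021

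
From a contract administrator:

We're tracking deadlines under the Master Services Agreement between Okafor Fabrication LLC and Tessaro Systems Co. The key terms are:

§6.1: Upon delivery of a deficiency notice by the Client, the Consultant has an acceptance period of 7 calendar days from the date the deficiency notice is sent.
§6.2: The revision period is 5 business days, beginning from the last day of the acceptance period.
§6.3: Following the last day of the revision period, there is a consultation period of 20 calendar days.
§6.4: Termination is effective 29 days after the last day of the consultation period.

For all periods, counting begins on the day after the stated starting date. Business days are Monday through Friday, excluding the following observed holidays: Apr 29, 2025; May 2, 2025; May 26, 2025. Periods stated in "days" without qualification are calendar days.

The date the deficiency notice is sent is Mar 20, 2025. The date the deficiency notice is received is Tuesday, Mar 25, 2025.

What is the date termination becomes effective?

May 22, 2025

Adding 7 calendar days to Mar 20, 2025 gives Mar 27, 2025, which is the last day of the acceptance period.
From Thursday, Mar 27, 2025, 5 business days (Mar 28, Mar 31, Apr 1, Apr 2, Apr 3, skipping weekends) brings us to Thursday, Apr 3, 2025, which is the last day of the revision period.
The last day of the consultation period: 20 calendar days after Apr 3, 2025 is Apr 23, 2025.
The date termination becomes effective: 29 calendar days after Apr 23, 2025 is May 22, 2025.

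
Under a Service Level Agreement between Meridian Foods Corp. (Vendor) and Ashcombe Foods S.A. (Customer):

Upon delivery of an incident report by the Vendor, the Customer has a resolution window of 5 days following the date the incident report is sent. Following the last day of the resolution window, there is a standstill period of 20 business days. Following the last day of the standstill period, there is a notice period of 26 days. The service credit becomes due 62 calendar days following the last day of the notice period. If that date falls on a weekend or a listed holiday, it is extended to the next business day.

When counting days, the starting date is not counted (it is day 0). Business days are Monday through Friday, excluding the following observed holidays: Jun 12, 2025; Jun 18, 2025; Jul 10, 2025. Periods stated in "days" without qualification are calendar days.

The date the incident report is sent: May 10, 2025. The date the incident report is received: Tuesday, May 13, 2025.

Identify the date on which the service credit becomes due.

Sep 9, 2025

The last day of the resolution window: May 10, 2025 + 5 days = May 15, 2025.
The last day of the standstill period: 20 business days after Thursday, May 15, 2025, skipping weekends and the listed holiday on Jun 12 — May 16, May 19, May 20, May 21, …, Jun 10, Jun 11, Jun 13 — lands on Friday, Jun 13, 2025.
Adding 26 calendar days to Jun 13, 2025 gives Jul 9, 2025, which is the last day of the notice period.
Adding 62 calendar days to Jul 9, 2025 gives Sep 9, 2025, which is the date on which the service credit becomes due. Sep 9, 2025 is a Tuesday and is not a listed holiday, so no roll-forward applies.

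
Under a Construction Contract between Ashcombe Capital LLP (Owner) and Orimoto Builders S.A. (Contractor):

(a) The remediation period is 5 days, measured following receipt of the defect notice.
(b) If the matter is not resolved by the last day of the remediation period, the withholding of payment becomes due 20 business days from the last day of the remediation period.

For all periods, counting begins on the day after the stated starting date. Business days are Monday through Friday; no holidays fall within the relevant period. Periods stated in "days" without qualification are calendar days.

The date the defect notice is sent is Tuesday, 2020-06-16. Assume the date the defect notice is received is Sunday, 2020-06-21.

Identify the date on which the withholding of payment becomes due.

Adding 5 calendar days to 2020-06-21 gives 2020-06-26, which is the last day of the remediation period.
The date on which the withholding of payment becomes due: counting 20 business days from Friday, 2020-06-26 (Jun 29, Jun 30, Jul 1, Jul 2, …, Jul 22, Jul 23, Jul 24, skipping weekends) reaches Friday, 2020-07-24.

2020-07-24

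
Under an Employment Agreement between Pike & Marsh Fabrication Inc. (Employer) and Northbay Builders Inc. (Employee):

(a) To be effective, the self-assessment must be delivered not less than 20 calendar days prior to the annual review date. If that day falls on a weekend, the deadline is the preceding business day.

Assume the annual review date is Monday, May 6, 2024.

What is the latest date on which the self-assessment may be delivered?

Counting back 20 calendar days from May 6, 2024 gives April 16, 2024. That is a Tuesday, so no adjustment is needed.

April 16, 2024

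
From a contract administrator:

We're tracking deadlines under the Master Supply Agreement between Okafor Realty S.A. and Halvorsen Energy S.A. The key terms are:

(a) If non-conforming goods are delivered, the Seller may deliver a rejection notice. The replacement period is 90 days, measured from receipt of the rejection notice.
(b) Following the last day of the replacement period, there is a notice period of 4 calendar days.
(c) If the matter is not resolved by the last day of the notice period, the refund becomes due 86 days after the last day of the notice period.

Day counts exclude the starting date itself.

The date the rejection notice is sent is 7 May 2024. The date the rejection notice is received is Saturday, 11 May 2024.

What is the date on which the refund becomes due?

The last day of the replacement period: 11 May 2024 + 90 days = 9 August 2024.
The last day of the notice period: 9 August 2024 + 4 days = 13 August 2024.
The date on which the refund becomes due: 86 calendar days after 13 August 2024 is 7 November 2024.

7 November 2024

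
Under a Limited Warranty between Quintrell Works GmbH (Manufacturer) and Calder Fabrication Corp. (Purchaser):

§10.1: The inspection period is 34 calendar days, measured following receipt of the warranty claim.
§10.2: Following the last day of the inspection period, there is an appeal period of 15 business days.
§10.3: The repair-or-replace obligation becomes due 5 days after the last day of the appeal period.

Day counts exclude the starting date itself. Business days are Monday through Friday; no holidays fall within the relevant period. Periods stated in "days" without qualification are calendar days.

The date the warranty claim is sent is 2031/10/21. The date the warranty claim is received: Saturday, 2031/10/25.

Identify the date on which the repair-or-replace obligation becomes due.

Adding 34 calendar days to 2031/10/25 gives 2031/11/28, which is the last day of the inspection period.
The last day of the appeal period: counting 15 business days from Friday, 2031/11/28 (Dec 1, Dec 2, Dec 3, Dec 4, …, Dec 17, Dec 18, Dec 19, skipping weekends) reaches Friday, 2031/12/19.
Adding 5 calendar days to 2031/12/19 gives 2031/12/24, which is the date on which the repair-or-replace obligation becomes due.

2031/12/24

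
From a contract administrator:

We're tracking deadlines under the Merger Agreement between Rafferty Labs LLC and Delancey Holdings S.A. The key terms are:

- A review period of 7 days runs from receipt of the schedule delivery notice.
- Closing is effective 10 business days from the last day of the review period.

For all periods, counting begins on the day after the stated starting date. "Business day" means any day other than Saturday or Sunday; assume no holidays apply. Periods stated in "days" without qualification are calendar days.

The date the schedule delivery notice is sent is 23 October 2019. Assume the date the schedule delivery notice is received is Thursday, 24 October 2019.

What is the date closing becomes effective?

14 November 2019

The last day of the review period: 24 October 2019 + 7 days = 31 October 2019.
The date closing becomes effective: 10 business days after Thursday, 31 October 2019, skipping weekends — Nov 1, Nov 4, Nov 5, Nov 6, Nov 7, Nov 8, Nov 11, Nov 12, Nov 13, Nov 14 — lands on Thursday, 14 November 2019.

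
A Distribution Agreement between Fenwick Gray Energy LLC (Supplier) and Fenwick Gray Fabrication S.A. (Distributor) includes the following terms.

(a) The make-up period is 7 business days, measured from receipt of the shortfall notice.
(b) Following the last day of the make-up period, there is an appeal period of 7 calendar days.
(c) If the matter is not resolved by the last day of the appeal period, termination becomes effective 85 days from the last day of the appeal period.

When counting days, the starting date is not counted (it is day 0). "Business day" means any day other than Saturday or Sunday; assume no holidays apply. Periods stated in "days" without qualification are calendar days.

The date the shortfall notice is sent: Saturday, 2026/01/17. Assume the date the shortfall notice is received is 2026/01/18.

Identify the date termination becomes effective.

2026/04/29

From Sunday, 2026/01/18, 7 business days (Jan 19, Jan 20, Jan 21, Jan 22, Jan 23, Jan 26, Jan 27, skipping weekends) brings us to Tuesday, 2026/01/27, which is the last day of the make-up period.
The last day of the appeal period: 7 calendar days after 2026/01/27 is 2026/02/03.
The date termination becomes effective: 2026/02/03 + 85 days = 2026/04/29.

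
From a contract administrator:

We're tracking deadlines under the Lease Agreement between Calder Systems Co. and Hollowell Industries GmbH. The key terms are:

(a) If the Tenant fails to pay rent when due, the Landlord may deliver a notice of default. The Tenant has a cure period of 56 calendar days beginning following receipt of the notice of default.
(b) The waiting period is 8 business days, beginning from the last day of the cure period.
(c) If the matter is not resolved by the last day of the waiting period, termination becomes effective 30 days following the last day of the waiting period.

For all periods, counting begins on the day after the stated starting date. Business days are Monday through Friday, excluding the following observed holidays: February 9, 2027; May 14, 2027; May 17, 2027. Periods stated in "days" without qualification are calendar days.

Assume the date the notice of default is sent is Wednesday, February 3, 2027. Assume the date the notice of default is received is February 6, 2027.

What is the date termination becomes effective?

May 14, 2027

The last day of the cure period: 56 calendar days after February 6, 2027 is April 3, 2027.
The last day of the waiting period: 8 business days after Saturday, April 3, 2027, skipping weekends — Apr 5, Apr 6, Apr 7, Apr 8, Apr 9, Apr 12, Apr 13, Apr 14 — lands on Wednesday, April 14, 2027.
Adding 30 calendar days to April 14, 2027 gives May 14, 2027, which is the date termination becomes effective.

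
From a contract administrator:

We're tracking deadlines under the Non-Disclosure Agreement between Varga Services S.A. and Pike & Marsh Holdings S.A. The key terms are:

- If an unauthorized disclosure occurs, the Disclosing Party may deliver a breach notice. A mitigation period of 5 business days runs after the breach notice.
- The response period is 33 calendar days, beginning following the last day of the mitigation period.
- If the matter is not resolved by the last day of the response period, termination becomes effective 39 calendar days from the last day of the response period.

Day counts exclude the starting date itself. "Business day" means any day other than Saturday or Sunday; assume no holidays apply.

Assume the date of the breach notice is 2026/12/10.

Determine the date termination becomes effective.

2027/02/27

The last day of the mitigation period: counting 5 business days from Thursday, 2026/12/10 (Dec 11, Dec 14, Dec 15, Dec 16, Dec 17, skipping weekends) reaches Thursday, 2026/12/17.
The last day of the response period: 2026/12/17 + 33 days = 2027/01/19.
Adding 39 calendar days to 2027/01/19 gives 2027/02/27, which is the date termination becomes effective.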